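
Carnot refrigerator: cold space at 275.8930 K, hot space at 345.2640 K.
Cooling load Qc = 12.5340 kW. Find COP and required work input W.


COP = 275.8930 / 69.3710 = 3.9771
W = 12.5340 / 3.9771 = 3.1516 kW

COP = 3.9771, W = 3.1516 kW


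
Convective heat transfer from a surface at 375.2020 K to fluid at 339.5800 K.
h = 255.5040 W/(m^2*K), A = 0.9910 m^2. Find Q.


dT = 35.6220 K
Q = 255.5040 * 0.9910 * 35.6220 = 9019.6494 W

9019.6494 W


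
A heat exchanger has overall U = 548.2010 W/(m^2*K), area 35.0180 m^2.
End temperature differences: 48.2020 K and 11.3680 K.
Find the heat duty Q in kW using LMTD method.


LMTD = 25.4977 K
Q = 548.2010 * 35.0180 * 25.4977 = 489477.7999 W = 489.4778 kW

489.4778 kW


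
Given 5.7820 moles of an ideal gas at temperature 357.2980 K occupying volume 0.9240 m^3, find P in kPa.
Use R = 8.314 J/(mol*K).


P = nRT/V = 5.7820 * 8.314 * 357.2980 / 0.9240
= 17175.8680 / 0.9240 = 18588.6017 Pa = 18.5886 kPa

18.5886 kPa


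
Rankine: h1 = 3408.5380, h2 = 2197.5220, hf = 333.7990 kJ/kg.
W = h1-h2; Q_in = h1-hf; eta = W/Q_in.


W = 1211.0160 kJ/kg
Q_in = 3074.7390 kJ/kg
eta = 0.3939 = 39.3860%

eta = 39.3860%


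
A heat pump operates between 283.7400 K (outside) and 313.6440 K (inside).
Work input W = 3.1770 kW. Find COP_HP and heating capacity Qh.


COP = 313.6440 / 29.9040 = 10.4884
Qh = 10.4884 * 3.1770 = 33.3215 kW

COP = 10.4884, Qh = 33.3215 kW


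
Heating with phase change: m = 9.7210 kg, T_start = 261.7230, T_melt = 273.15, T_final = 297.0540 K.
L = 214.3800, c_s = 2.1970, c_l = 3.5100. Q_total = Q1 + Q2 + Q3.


Q1 (sensible, solid) = 9.7210 * 2.1970 * 11.4270 = 244.0469 kJ
Q2 (latent) = 9.7210 * 214.3800 = 2083.9880 kJ
Q3 (sensible, liquid) = 9.7210 * 3.5100 * 23.9040 = 815.6215 kJ
Q_total = 3143.6563 kJ

3143.6563 kJ


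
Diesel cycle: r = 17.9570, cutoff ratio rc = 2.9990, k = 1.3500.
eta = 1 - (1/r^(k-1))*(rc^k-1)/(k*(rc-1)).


r^(k-1) = 2.7478
rc^k = 4.4047
eta = 0.5409 = 54.0852%

54.0852%


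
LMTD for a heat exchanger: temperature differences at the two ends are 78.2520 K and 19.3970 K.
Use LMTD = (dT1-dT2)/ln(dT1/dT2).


dT1/dT2 = 4.0342
ln(dT1/dT2) = 1.3948
LMTD = 58.8550 / 1.3948 = 42.1955 K

42.1955 K


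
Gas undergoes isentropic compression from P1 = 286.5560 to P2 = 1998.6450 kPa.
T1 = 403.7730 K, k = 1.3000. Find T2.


(k-1)/k = 0.2308
(P2/P1)^exp = 1.5655
T2 = 403.7730 * 1.5655 = 632.1165 K

632.1165 K


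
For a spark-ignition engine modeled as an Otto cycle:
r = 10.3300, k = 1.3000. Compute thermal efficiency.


r^(k-1) = 2.0148
eta = 1 - 1/2.0148 = 0.5037 = 50.3671%

50.3671%


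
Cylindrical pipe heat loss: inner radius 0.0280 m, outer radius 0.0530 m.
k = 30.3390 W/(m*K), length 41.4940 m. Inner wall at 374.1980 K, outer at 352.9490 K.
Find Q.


dT = 21.2490 K
ln(ro/ri) = 0.6381
Q = 2*pi*30.3390*41.4940*21.2490 / 0.6381 = 263405.4511 W

263405.4511 W


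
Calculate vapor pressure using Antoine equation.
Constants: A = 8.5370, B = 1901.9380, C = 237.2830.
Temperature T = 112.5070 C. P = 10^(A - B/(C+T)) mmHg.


C+T = 349.7900
B/(C+T) = 5.4374
log10(P) = 8.5370 - 5.4374 = 3.0996
P = 10^3.0996 = 1257.8504 mmHg

1257.8504 mmHg


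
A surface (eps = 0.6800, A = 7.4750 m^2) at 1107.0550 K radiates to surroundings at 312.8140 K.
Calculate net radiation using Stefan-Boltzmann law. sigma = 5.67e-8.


T^4 = 1.5020e+12
Tsurr^4 = 9.5751e+09
Q = 0.6800 * 5.67e-8 * 7.4750 * 1.4924e+12 = 430132.7872 W

430132.7872 W


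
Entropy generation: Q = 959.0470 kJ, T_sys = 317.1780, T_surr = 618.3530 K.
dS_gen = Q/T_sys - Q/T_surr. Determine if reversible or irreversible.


dS_sys = 959.0470/317.1780 = 3.0237 kJ/K
dS_surr = -959.0470/618.3530 = -1.5510 kJ/K
dS_gen = 3.0237 - 1.5510 = 1.4727 kJ/K (irreversible)

dS_gen = 1.4727 kJ/K, irreversible


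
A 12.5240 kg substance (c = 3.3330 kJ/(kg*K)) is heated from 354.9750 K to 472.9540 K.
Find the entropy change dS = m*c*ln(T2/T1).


T2/T1 = 1.3324
ln(T2/T1) = 0.2870
dS = 12.5240 * 3.3330 * 0.2870 = 11.9780 kJ/K

11.9780 kJ/K


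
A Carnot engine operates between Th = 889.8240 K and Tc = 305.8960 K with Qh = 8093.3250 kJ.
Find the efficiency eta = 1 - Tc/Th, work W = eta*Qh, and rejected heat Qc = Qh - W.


eta = 1 - 305.8960/889.8240 = 0.6562
W = 0.6562 * 8093.3250 = 5311.0717 kJ
Qc = 8093.3250 - 5311.0717 = 2782.2533 kJ

eta = 65.6229%, W = 5311.0717 kJ, Qc = 2782.2533 kJ


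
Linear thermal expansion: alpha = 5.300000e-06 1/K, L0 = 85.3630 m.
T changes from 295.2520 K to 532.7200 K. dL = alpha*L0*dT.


dT = 237.4680 K
dL = 5.300000e-06 * 85.3630 * 237.4680 = 0.107436 m
L_final = 85.470436 m

dL = 0.107436 m


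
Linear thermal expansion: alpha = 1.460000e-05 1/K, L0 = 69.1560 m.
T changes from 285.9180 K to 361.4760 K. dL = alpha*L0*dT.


dT = 75.5580 K
dL = 1.460000e-05 * 69.1560 * 75.5580 = 0.076289 m
L_final = 69.232289 m

dL = 0.076289 m


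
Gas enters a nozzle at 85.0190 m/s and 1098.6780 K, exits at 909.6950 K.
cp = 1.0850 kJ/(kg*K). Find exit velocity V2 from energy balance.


dT = 188.9830 K
2*cp*1000*dT = 410093.1100
V1^2 = 7228.2304
V2 = sqrt(417321.3404) = 646.0041 m/s

646.0041 m/s


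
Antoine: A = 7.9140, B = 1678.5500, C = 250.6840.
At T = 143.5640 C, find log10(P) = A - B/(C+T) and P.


C+T = 394.2480
B/(C+T) = 4.2576
log10(P) = 7.9140 - 4.2576 = 3.6564
P = 10^3.6564 = 4533.1566 mmHg

4533.1566 mmHg


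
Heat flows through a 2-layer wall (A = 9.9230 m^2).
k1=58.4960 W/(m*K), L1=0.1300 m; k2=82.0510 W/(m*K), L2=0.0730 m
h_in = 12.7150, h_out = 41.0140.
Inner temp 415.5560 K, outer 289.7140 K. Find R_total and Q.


R_conv_in = 1/(12.7150*9.9230) = 0.0079
R_1 = 0.1300/(58.4960*9.9230) = 0.0002
R_2 = 0.0730/(82.0510*9.9230) = 8.9659e-05
R_conv_out = 1/(41.0140*9.9230) = 0.0025
R_total = 0.0107 K/W
Q = 125.8420 / 0.0107 = 11764.7961 W

R_total = 0.0107 K/W, Q = 11764.7961 W


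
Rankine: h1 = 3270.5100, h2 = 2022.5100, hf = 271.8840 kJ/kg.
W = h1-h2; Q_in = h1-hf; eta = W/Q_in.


W = 1248.0000 kJ/kg
Q_in = 2998.6260 kJ/kg
eta = 0.4162 = 41.6191%

eta = 41.6191%


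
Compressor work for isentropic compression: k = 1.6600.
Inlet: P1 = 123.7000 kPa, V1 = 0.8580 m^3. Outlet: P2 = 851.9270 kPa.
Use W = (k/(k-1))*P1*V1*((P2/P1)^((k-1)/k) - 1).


(k-1)/k = 0.3976
(P2/P1)^exp = 2.1537
W = 2.5152 * 123.7000 * 0.8580 * (2.1537 - 1) = 307.9852 kJ

307.9852 kJ


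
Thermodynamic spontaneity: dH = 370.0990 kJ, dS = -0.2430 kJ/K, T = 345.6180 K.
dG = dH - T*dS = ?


T*dS = 345.6180 * -0.2430 = -83.9852 kJ
dG = 370.0990 + 83.9852 = 454.0842 kJ (non-spontaneous)

dG = 454.0842 kJ, non-spontaneous


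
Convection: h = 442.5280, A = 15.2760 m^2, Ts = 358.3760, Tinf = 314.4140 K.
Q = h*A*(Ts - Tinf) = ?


dT = 43.9620 K
Q = 442.5280 * 15.2760 * 43.9620 = 297185.6578 W

297185.6578 W


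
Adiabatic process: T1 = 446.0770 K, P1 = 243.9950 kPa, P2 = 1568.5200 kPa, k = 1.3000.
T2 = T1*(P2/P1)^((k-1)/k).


(k-1)/k = 0.2308
(P2/P1)^exp = 1.5363
T2 = 446.0770 * 1.5363 = 685.3250 K

685.3250 K


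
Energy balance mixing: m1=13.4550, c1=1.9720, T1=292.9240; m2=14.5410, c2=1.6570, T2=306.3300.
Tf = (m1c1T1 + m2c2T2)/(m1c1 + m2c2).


num = 15153.0775
den = 50.6277
Tf = 299.3041 K

299.3041 K


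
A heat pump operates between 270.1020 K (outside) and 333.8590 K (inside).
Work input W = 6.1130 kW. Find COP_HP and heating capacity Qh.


COP = 333.8590 / 63.7570 = 5.2364
Qh = 5.2364 * 6.1130 = 32.0103 kW

COP = 5.2364, Qh = 32.0103 kW


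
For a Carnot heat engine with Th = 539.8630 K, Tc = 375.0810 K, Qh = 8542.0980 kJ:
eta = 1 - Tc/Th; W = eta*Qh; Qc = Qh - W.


eta = 1 - 375.0810/539.8630 = 0.3052
W = 0.3052 * 8542.0980 = 2607.2985 kJ
Qc = 8542.0980 - 2607.2985 = 5934.7995 kJ

eta = 30.5229%, W = 2607.2985 kJ, Qc = 5934.7995 kJ


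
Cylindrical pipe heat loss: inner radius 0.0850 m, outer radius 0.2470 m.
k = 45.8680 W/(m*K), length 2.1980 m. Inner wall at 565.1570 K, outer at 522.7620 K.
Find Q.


dT = 42.3950 K
ln(ro/ri) = 1.0667
Q = 2*pi*45.8680*2.1980*42.3950 / 1.0667 = 25175.2973 W

25175.2973 W


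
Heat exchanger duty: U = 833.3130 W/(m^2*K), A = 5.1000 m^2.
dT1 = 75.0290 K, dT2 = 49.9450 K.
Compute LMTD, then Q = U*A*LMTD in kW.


LMTD = 61.6387 K
Q = 833.3130 * 5.1000 * 61.6387 = 261957.9674 W = 261.9580 kW

261.9580 kW


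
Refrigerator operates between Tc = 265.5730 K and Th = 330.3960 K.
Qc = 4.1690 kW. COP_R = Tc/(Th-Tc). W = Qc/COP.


COP = 265.5730 / 64.8230 = 4.0969
W = 4.1690 / 4.0969 = 1.0176 kW

COP = 4.0969, W = 1.0176 kW


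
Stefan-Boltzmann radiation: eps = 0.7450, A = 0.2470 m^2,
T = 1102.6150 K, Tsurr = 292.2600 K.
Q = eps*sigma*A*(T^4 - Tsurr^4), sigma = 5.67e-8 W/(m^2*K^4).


T^4 = 1.4781e+12
Tsurr^4 = 7.2959e+09
Q = 0.7450 * 5.67e-8 * 0.2470 * 1.4708e+12 = 15345.5639 W

15345.5639 W


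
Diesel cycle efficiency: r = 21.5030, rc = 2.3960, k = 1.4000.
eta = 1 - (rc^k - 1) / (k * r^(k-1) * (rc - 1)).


r^(k-1) = 3.4119
rc^k = 3.3985
eta = 0.6403 = 64.0318%

64.0318%


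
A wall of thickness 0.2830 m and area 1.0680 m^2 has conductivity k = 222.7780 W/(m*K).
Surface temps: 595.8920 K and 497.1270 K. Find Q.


dT = 98.7650 K
Q = 222.7780 * 1.0680 * 98.7650 / 0.2830 = 83034.8080 W

83034.8080 W


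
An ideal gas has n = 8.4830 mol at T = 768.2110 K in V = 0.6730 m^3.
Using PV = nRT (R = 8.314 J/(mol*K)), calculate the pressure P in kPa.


P = nRT/V = 8.4830 * 8.314 * 768.2110 / 0.6730
= 54180.1258 / 0.6730 = 80505.3874 Pa = 80.5054 kPa

80.5054 kPa


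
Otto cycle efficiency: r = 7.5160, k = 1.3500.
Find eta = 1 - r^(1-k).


r^(k-1) = 2.0258
eta = 1 - 1/2.0258 = 0.5064 = 50.6366%

50.6366%


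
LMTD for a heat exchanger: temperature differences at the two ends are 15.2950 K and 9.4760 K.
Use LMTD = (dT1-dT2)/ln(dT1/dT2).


dT1/dT2 = 1.6141
ln(dT1/dT2) = 0.4788
LMTD = 5.8190 / 0.4788 = 12.1542 K

12.1542 K


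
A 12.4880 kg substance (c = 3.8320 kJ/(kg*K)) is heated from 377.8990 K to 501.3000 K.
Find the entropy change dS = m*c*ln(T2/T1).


T2/T1 = 1.3265
ln(T2/T1) = 0.2826
dS = 12.4880 * 3.8320 * 0.2826 = 13.5225 kJ/K

13.5225 kJ/K


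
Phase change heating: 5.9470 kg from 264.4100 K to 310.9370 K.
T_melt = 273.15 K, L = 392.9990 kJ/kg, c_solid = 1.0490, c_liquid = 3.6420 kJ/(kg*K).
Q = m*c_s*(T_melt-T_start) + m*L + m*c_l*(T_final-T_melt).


Q1 (sensible, solid) = 5.9470 * 1.0490 * 8.7400 = 54.5236 kJ
Q2 (latent) = 5.9470 * 392.9990 = 2337.1651 kJ
Q3 (sensible, liquid) = 5.9470 * 3.6420 * 37.7870 = 818.4277 kJ
Q_total = 3210.1163 kJ

3210.1163 kJ


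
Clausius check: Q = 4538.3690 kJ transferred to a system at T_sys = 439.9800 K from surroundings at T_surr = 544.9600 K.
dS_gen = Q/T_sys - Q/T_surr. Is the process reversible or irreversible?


dS_sys = 4538.3690/439.9800 = 10.3149 kJ/K
dS_surr = -4538.3690/544.9600 = -8.3279 kJ/K
dS_gen = 10.3149 - 8.3279 = 1.9871 kJ/K (irreversible)

dS_gen = 1.9871 kJ/K, irreversible


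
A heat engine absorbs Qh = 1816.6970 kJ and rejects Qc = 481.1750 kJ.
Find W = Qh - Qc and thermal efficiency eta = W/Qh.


W = 1816.6970 - 481.1750 = 1335.5220 kJ
eta = 1335.5220 / 1816.6970 = 0.7351 = 73.5137%

W = 1335.5220 kJ, eta = 73.5137%


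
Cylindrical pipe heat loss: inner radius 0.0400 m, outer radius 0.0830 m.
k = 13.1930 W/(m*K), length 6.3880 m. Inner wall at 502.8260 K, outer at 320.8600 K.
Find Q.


dT = 181.9660 K
ln(ro/ri) = 0.7300
Q = 2*pi*13.1930*6.3880*181.9660 / 0.7300 = 132001.4913 W

132001.4913 W


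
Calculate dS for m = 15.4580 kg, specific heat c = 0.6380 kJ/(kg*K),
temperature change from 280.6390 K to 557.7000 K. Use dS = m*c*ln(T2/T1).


T2/T1 = 1.9873
ln(T2/T1) = 0.6868
dS = 15.4580 * 0.6380 * 0.6868 = 6.7729 kJ/K

6.7729 kJ/K


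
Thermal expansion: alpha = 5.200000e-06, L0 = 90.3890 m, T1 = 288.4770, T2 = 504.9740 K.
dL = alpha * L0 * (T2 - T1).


dT = 216.4970 K
dL = 5.200000e-06 * 90.3890 * 216.4970 = 0.101759 m
L_final = 90.490759 m

dL = 0.101759 m


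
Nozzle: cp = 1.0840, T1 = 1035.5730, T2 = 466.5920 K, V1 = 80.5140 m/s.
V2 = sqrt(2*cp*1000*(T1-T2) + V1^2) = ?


dT = 568.9810 K
2*cp*1000*dT = 1233550.8080
V1^2 = 6482.5042
V2 = sqrt(1240033.3122) = 1113.5678 m/s

1113.5678 m/s


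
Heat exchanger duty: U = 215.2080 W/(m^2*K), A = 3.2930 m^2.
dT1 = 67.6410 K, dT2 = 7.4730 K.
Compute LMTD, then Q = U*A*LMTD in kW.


LMTD = 27.3129 K
Q = 215.2080 * 3.2930 * 27.3129 = 19356.0809 W = 19.3561 kW

19.3561 kW


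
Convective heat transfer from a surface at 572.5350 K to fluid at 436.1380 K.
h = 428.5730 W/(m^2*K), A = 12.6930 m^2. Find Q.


dT = 136.3970 K
Q = 428.5730 * 12.6930 * 136.3970 = 741982.9153 W

741982.9153 W


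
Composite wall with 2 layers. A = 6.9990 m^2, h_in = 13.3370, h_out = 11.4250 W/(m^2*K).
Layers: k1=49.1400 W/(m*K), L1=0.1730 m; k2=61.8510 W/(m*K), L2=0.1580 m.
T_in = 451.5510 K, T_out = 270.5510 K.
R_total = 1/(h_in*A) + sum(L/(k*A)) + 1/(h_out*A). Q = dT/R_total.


R_conv_in = 1/(13.3370*6.9990) = 0.0107
R_1 = 0.1730/(49.1400*6.9990) = 0.0005
R_2 = 0.1580/(61.8510*6.9990) = 0.0004
R_conv_out = 1/(11.4250*6.9990) = 0.0125
R_total = 0.0241 K/W
Q = 181.0000 / 0.0241 = 7514.5651 W

R_total = 0.0241 K/W, Q = 7514.5651 W


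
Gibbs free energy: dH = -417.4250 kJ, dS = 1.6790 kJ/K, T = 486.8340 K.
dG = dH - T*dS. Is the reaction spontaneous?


T*dS = 486.8340 * 1.6790 = 817.3943 kJ
dG = -417.4250 - 817.3943 = -1234.8193 kJ (spontaneous)

dG = -1234.8193 kJ, spontaneous


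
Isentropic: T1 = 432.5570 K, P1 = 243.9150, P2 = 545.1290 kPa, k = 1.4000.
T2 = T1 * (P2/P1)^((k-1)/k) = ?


(k-1)/k = 0.2857
(P2/P1)^exp = 1.2583
T2 = 432.5570 * 1.2583 = 544.2922 K

544.2922 K


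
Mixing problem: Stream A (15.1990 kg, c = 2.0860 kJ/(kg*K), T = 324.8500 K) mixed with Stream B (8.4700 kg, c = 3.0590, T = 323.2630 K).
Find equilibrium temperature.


num = 18675.0633
den = 57.6148
Tf = 324.1363 K

324.1363 K


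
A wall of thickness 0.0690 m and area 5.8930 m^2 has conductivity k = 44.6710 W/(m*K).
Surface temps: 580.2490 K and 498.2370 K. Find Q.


dT = 82.0120 K
Q = 44.6710 * 5.8930 * 82.0120 / 0.0690 = 312889.0957 W

312889.0957 W


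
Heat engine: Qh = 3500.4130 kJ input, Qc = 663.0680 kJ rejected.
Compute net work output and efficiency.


W = 3500.4130 - 663.0680 = 2837.3450 kJ
eta = 2837.3450 / 3500.4130 = 0.8106 = 81.0574%

W = 2837.3450 kJ, eta = 81.0574%


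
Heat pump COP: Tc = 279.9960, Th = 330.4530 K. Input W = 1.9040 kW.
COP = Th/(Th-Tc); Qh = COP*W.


COP = 330.4530 / 50.4570 = 6.5492
Qh = 6.5492 * 1.9040 = 12.4697 kW

COP = 6.5492, Qh = 12.4697 kW


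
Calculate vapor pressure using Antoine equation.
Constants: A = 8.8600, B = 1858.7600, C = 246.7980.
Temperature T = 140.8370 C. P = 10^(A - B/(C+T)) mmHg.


C+T = 387.6350
B/(C+T) = 4.7951
log10(P) = 8.8600 - 4.7951 = 4.0649
P = 10^4.0649 = 11611.0250 mmHg

11611.0250 mmHg


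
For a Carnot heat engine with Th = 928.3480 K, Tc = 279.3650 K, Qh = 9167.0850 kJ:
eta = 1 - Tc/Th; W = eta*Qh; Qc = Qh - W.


eta = 1 - 279.3650/928.3480 = 0.6991
W = 0.6991 * 9167.0850 = 6408.4614 kJ
Qc = 9167.0850 - 6408.4614 = 2758.6236 kJ

eta = 69.9073%, W = 6408.4614 kJ, Qc = 2758.6236 kJ


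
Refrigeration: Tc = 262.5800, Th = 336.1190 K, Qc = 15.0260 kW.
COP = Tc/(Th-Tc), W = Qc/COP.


COP = 262.5800 / 73.5390 = 3.5706
W = 15.0260 / 3.5706 = 4.2082 kW

COP = 3.5706, W = 4.2082 kW


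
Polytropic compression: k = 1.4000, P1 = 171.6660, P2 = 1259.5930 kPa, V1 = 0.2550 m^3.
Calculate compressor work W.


(k-1)/k = 0.2857
(P2/P1)^exp = 1.7673
W = 3.5000 * 171.6660 * 0.2550 * (1.7673 - 1) = 117.5524 kJ

117.5524 kJ


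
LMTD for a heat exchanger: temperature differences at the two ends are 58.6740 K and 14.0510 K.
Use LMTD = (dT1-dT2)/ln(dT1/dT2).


dT1/dT2 = 4.1758
ln(dT1/dT2) = 1.4293
LMTD = 44.6230 / 1.4293 = 31.2201 K

31.2201 K


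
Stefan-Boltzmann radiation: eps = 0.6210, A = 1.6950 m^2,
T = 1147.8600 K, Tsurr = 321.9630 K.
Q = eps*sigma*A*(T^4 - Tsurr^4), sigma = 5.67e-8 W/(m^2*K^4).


T^4 = 1.7360e+12
Tsurr^4 = 1.0745e+10
Q = 0.6210 * 5.67e-8 * 1.6950 * 1.7253e+12 = 102968.3023 W

102968.3023 W


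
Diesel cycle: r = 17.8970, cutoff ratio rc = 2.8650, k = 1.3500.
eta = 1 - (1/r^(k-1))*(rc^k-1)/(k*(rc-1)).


r^(k-1) = 2.7446
rc^k = 4.1411
eta = 0.5454 = 54.5431%

54.5431%


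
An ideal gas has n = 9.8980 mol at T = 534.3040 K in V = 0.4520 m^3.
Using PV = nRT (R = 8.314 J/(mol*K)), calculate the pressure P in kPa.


P = nRT/V = 9.8980 * 8.314 * 534.3040 / 0.4520
= 43968.9298 / 0.4520 = 97276.3934 Pa = 97.2764 kPa

97.2764 kPa


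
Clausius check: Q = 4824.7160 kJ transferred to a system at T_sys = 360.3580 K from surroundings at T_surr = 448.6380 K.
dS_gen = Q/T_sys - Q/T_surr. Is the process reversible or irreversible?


dS_sys = 4824.7160/360.3580 = 13.3887 kJ/K
dS_surr = -4824.7160/448.6380 = -10.7541 kJ/K
dS_gen = 13.3887 - 10.7541 = 2.6345 kJ/K (irreversible)

dS_gen = 2.6345 kJ/K, irreversible


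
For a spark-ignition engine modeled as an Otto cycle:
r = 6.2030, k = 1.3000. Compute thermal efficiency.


r^(k-1) = 1.7289
eta = 1 - 1/1.7289 = 0.4216 = 42.1612%

42.1612%


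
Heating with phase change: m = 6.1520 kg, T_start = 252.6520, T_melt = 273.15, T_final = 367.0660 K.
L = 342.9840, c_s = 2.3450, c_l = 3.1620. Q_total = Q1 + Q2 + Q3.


Q1 (sensible, solid) = 6.1520 * 2.3450 * 20.4980 = 295.7132 kJ
Q2 (latent) = 6.1520 * 342.9840 = 2110.0376 kJ
Q3 (sensible, liquid) = 6.1520 * 3.1620 * 93.9160 = 1826.9126 kJ
Q_total = 4232.6634 kJ

4232.6634 kJ


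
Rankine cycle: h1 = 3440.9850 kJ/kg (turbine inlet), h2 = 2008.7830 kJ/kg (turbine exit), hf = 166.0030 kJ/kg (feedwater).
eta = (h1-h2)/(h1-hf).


W = 1432.2020 kJ/kg
Q_in = 3274.9820 kJ/kg
eta = 0.4373 = 43.7316%

eta = 43.7316%


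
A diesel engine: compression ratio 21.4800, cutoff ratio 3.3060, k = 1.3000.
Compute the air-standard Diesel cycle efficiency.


r^(k-1) = 2.5096
rc^k = 4.7325
eta = 0.5039 = 50.3875%

50.3875%


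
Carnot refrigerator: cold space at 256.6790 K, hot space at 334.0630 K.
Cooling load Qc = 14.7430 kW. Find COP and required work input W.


COP = 256.6790 / 77.3840 = 3.3170
W = 14.7430 / 3.3170 = 4.4447 kW

COP = 3.3170, W = 4.4447 kW


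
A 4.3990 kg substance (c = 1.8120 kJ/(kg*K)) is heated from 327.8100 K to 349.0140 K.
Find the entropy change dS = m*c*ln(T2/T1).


T2/T1 = 1.0647
ln(T2/T1) = 0.0627
dS = 4.3990 * 1.8120 * 0.0627 = 0.4996 kJ/K

0.4996 kJ/K


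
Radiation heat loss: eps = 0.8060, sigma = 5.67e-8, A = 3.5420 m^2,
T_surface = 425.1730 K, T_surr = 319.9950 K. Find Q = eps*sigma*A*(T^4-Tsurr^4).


T^4 = 3.2679e+10
Tsurr^4 = 1.0485e+10
Q = 0.8060 * 5.67e-8 * 3.5420 * 2.2193e+10 = 3592.4546 W

3592.4546 W


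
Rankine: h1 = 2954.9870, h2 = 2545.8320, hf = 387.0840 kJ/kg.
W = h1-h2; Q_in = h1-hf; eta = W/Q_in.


W = 409.1550 kJ/kg
Q_in = 2567.9030 kJ/kg
eta = 0.1593 = 15.9334%

eta = 15.9334%


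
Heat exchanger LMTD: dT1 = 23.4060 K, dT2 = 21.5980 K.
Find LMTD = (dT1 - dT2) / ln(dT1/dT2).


dT1/dT2 = 1.0837
ln(dT1/dT2) = 0.0804
LMTD = 1.8080 / 0.0804 = 22.4899 K

22.4899 K


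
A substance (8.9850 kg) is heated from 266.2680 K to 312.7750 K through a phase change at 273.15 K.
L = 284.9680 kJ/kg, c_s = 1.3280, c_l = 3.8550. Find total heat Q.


Q1 (sensible, solid) = 8.9850 * 1.3280 * 6.8820 = 82.1166 kJ
Q2 (latent) = 8.9850 * 284.9680 = 2560.4375 kJ
Q3 (sensible, liquid) = 8.9850 * 3.8550 * 39.6250 = 1372.4981 kJ
Q_total = 4015.0521 kJ

4015.0521 kJ


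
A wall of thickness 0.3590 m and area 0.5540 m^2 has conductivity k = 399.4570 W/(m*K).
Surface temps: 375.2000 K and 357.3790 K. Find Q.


dT = 17.8210 K
Q = 399.4570 * 0.5540 * 17.8210 / 0.3590 = 10985.4391 W

10985.4391 W


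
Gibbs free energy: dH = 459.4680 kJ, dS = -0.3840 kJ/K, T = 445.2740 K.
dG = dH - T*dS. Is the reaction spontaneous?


T*dS = 445.2740 * -0.3840 = -170.9852 kJ
dG = 459.4680 + 170.9852 = 630.4532 kJ (non-spontaneous)

dG = 630.4532 kJ, non-spontaneous


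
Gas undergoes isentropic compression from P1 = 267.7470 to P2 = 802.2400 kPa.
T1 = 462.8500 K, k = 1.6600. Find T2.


(k-1)/k = 0.3976
(P2/P1)^exp = 1.5470
T2 = 462.8500 * 1.5470 = 716.0177 K

716.0177 K


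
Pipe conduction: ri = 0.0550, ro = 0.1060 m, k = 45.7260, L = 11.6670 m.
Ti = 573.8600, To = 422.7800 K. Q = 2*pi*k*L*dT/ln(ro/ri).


dT = 151.0800 K
ln(ro/ri) = 0.6561
Q = 2*pi*45.7260*11.6670*151.0800 / 0.6561 = 771854.2599 W

771854.2599 W


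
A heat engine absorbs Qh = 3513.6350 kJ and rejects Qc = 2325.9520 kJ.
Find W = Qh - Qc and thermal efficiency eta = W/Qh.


W = 3513.6350 - 2325.9520 = 1187.6830 kJ
eta = 1187.6830 / 3513.6350 = 0.3380 = 33.8021%

W = 1187.6830 kJ, eta = 33.8021%


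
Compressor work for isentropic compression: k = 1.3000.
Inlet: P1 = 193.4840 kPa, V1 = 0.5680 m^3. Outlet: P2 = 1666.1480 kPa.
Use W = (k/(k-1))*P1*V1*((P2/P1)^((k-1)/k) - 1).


(k-1)/k = 0.2308
(P2/P1)^exp = 1.6436
W = 4.3333 * 193.4840 * 0.5680 * (1.6436 - 1) = 306.4808 kJ

306.4808 kJ


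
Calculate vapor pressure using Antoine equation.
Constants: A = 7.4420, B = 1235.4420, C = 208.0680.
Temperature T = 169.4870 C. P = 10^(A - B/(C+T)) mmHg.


C+T = 377.5550
B/(C+T) = 3.2722
log10(P) = 7.4420 - 3.2722 = 4.1698
P = 10^4.1698 = 14783.6852 mmHg

14783.6852 mmHg


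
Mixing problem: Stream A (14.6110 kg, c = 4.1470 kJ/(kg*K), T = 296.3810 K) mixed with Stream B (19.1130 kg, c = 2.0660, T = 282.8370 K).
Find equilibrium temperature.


num = 29126.7775
den = 100.0793
Tf = 291.0371 K

291.0371 K


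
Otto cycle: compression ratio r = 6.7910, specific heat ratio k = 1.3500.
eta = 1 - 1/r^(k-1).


r^(k-1) = 1.9551
eta = 1 - 1/1.9551 = 0.4885 = 48.8526%

48.8526%


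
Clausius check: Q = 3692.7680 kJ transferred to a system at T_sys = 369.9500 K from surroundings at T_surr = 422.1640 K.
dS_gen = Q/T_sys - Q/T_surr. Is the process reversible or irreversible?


dS_sys = 3692.7680/369.9500 = 9.9818 kJ/K
dS_surr = -3692.7680/422.1640 = -8.7472 kJ/K
dS_gen = 9.9818 - 8.7472 = 1.2346 kJ/K (irreversible)

dS_gen = 1.2346 kJ/K, irreversible


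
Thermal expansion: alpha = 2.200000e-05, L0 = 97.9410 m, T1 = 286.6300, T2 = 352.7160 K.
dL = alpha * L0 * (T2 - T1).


dT = 66.0860 K
dL = 2.200000e-05 * 97.9410 * 66.0860 = 0.142396 m
L_final = 98.083396 m

dL = 0.142396 m


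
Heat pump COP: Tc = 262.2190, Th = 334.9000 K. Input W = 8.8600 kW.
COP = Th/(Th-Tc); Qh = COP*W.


COP = 334.9000 / 72.6810 = 4.6078
Qh = 4.6078 * 8.8600 = 40.8252 kW

COP = 4.6078, Qh = 40.8252 kW


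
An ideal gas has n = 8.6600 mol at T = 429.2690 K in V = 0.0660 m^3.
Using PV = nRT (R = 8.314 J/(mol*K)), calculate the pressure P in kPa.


P = nRT/V = 8.6600 * 8.314 * 429.2690 / 0.0660
= 30907.0418 / 0.0660 = 468288.5114 Pa = 468.2885 kPa

468.2885 kPa


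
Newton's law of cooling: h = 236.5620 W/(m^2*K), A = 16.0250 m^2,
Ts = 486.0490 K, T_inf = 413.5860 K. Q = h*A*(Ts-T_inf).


dT = 72.4630 K
Q = 236.5620 * 16.0250 * 72.4630 = 274700.4251 W

274700.4251 W


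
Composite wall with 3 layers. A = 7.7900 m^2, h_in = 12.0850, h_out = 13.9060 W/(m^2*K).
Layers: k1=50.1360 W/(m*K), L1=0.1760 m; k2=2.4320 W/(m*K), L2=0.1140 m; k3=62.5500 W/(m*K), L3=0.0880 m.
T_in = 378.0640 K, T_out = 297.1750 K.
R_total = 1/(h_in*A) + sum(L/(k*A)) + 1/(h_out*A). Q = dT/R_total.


R_conv_in = 1/(12.0850*7.7900) = 0.0106
R_1 = 0.1760/(50.1360*7.7900) = 0.0005
R_2 = 0.1140/(2.4320*7.7900) = 0.0060
R_3 = 0.0880/(62.5500*7.7900) = 0.0002
R_conv_out = 1/(13.9060*7.7900) = 0.0092
R_total = 0.0265 K/W
Q = 80.8890 / 0.0265 = 3052.1794 W

R_total = 0.0265 K/W, Q = 3052.1794 W


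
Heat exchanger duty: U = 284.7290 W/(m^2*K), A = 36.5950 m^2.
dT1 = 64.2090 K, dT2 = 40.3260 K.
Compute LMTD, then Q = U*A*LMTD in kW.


LMTD = 51.3451 K
Q = 284.7290 * 36.5950 * 51.3451 = 534997.9782 W = 534.9980 kW

534.9980 kW


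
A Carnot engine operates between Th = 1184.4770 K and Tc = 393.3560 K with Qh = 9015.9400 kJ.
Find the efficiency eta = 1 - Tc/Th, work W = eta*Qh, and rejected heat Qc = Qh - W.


eta = 1 - 393.3560/1184.4770 = 0.6679
W = 0.6679 * 9015.9400 = 6021.8134 kJ
Qc = 9015.9400 - 6021.8134 = 2994.1266 kJ

eta = 66.7907%, W = 6021.8134 kJ, Qc = 2994.1266 kJ


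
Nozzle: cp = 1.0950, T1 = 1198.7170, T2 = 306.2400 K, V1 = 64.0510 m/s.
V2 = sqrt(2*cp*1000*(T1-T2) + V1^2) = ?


dT = 892.4770 K
2*cp*1000*dT = 1954524.6300
V1^2 = 4102.5306
V2 = sqrt(1958627.1606) = 1399.5096 m/s

1399.5096 m/s


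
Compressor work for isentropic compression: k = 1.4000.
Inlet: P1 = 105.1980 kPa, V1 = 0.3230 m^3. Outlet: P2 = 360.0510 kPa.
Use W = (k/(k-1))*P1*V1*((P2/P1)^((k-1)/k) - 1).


(k-1)/k = 0.2857
(P2/P1)^exp = 1.4213
W = 3.5000 * 105.1980 * 0.3230 * (1.4213 - 1) = 50.0988 kJ

50.0988 kJ


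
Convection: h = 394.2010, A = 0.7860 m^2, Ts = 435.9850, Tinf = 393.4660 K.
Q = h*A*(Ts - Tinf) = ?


dT = 42.5190 K
Q = 394.2010 * 0.7860 * 42.5190 = 13174.1714 W

13174.1714 W


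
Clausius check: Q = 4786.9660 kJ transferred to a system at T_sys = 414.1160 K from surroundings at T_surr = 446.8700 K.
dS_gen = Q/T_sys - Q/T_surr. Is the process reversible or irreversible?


dS_sys = 4786.9660/414.1160 = 11.5595 kJ/K
dS_surr = -4786.9660/446.8700 = -10.7122 kJ/K
dS_gen = 11.5595 - 10.7122 = 0.8473 kJ/K (irreversible)

dS_gen = 0.8473 kJ/K, irreversible


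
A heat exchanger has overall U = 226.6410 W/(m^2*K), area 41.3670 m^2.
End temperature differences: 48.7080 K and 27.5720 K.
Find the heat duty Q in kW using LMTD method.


LMTD = 37.1431 K
Q = 226.6410 * 41.3670 * 37.1431 = 348233.5285 W = 348.2335 kW

348.2335 kW


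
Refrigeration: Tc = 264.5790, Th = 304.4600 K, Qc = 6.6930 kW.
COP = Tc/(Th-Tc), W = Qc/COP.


COP = 264.5790 / 39.8810 = 6.6342
W = 6.6930 / 6.6342 = 1.0089 kW

COP = 6.6342, W = 1.0089 kW


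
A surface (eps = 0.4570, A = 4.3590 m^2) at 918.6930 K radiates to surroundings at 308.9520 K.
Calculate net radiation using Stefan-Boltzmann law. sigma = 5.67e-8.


T^4 = 7.1233e+11
Tsurr^4 = 9.1110e+09
Q = 0.4570 * 5.67e-8 * 4.3590 * 7.0322e+11 = 79428.6442 W

79428.6442 W


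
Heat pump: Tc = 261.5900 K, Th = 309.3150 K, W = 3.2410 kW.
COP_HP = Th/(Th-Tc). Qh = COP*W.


COP = 309.3150 / 47.7250 = 6.4812
Qh = 6.4812 * 3.2410 = 21.0056 kW

COP = 6.4812, Qh = 21.0056 kW


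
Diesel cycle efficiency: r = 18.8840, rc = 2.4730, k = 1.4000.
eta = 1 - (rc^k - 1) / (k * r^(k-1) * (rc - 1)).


r^(k-1) = 3.2392
rc^k = 3.5523
eta = 0.6179 = 61.7907%

61.7907%


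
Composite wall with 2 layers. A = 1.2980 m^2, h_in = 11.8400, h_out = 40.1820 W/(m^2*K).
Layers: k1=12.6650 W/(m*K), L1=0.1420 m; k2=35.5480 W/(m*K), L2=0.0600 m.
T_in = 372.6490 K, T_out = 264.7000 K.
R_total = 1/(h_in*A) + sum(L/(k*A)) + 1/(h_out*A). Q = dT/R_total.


R_conv_in = 1/(11.8400*1.2980) = 0.0651
R_1 = 0.1420/(12.6650*1.2980) = 0.0086
R_2 = 0.0600/(35.5480*1.2980) = 0.0013
R_conv_out = 1/(40.1820*1.2980) = 0.0192
R_total = 0.0942 K/W
Q = 107.9490 / 0.0942 = 1146.1946 W

R_total = 0.0942 K/W, Q = 1146.1946 W


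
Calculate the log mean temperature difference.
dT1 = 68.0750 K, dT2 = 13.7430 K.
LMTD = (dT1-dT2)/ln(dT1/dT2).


dT1/dT2 = 4.9534
ln(dT1/dT2) = 1.6001
LMTD = 54.3320 / 1.6001 = 33.9558 K

33.9558 K


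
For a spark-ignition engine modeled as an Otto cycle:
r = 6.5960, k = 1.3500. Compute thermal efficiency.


r^(k-1) = 1.9353
eta = 1 - 1/1.9353 = 0.4833 = 48.3284%

48.3284%


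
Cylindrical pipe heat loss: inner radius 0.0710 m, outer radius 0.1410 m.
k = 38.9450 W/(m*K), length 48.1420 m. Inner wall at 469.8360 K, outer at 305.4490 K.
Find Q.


dT = 164.3870 K
ln(ro/ri) = 0.6861
Q = 2*pi*38.9450*48.1420*164.3870 / 0.6861 = 2822593.9552 W

2822593.9552 W


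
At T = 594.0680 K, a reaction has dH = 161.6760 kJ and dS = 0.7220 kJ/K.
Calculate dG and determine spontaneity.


T*dS = 594.0680 * 0.7220 = 428.9171 kJ
dG = 161.6760 - 428.9171 = -267.2411 kJ (spontaneous)

dG = -267.2411 kJ, spontaneous


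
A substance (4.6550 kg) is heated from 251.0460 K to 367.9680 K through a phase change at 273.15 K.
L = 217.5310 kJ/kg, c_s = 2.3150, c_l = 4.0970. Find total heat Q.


Q1 (sensible, solid) = 4.6550 * 2.3150 * 22.1040 = 238.1999 kJ
Q2 (latent) = 4.6550 * 217.5310 = 1012.6068 kJ
Q3 (sensible, liquid) = 4.6550 * 4.0970 * 94.8180 = 1808.3248 kJ
Q_total = 3059.1315 kJ

3059.1315 kJ


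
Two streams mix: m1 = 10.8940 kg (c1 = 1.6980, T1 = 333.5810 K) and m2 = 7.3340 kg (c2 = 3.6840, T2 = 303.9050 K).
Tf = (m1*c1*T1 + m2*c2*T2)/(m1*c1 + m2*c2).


num = 14381.6292
den = 45.5165
Tf = 315.9654 K

315.9654 K


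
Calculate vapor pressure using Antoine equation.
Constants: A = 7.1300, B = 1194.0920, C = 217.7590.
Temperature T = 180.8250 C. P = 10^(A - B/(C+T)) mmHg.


C+T = 398.5840
B/(C+T) = 2.9958
log10(P) = 7.1300 - 2.9958 = 4.1342
P = 10^4.1342 = 13619.6122 mmHg

13619.6122 mmHg


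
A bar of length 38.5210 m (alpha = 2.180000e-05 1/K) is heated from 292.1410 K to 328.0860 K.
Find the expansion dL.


dT = 35.9450 K
dL = 2.180000e-05 * 38.5210 * 35.9450 = 0.030185 m
L_final = 38.551185 m

dL = 0.030185 m


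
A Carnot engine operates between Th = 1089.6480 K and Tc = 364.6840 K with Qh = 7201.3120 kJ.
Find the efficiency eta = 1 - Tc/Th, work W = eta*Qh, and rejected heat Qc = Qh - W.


eta = 1 - 364.6840/1089.6480 = 0.6653
W = 0.6653 * 7201.3120 = 4791.1729 kJ
Qc = 7201.3120 - 4791.1729 = 2410.1391 kJ

eta = 66.5319%, W = 4791.1729 kJ, Qc = 2410.1391 kJ


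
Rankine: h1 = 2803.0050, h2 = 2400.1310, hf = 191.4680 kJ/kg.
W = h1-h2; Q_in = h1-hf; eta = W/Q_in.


W = 402.8740 kJ/kg
Q_in = 2611.5370 kJ/kg
eta = 0.1543 = 15.4267%

eta = 15.4267%


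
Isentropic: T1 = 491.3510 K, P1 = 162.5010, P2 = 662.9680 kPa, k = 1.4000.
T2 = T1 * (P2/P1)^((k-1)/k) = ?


(k-1)/k = 0.2857
(P2/P1)^exp = 1.4944
T2 = 491.3510 * 1.4944 = 734.2762 K

734.2762 K


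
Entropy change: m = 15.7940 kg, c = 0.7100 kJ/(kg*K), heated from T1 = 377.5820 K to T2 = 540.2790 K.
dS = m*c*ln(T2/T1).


T2/T1 = 1.4309
ln(T2/T1) = 0.3583
dS = 15.7940 * 0.7100 * 0.3583 = 4.0179 kJ/K

4.0179 kJ/K


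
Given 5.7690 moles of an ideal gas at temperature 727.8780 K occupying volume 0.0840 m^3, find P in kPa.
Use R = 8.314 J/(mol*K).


P = nRT/V = 5.7690 * 8.314 * 727.8780 / 0.0840
= 34911.5517 / 0.0840 = 415613.7108 Pa = 415.6137 kPa

415.6137 kPa


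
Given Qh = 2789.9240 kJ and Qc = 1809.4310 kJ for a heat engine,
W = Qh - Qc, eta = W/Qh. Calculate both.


W = 2789.9240 - 1809.4310 = 980.4930 kJ
eta = 980.4930 / 2789.9240 = 0.3514 = 35.1441%

W = 980.4930 kJ, eta = 35.1441%


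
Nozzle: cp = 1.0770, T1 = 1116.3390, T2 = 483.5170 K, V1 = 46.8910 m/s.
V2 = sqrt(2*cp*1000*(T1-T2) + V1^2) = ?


dT = 632.8220 K
2*cp*1000*dT = 1363098.5880
V1^2 = 2198.7659
V2 = sqrt(1365297.3539) = 1168.4594 m/s

1168.4594 m/s


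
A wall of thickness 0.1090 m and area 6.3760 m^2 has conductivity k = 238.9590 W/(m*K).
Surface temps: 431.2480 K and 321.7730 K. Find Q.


dT = 109.4750 K
Q = 238.9590 * 6.3760 * 109.4750 / 0.1090 = 1530242.1365 W

1530242.1365 W


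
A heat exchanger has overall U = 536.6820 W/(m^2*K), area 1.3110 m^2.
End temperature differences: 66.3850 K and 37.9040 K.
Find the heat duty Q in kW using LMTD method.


LMTD = 50.8213 K
Q = 536.6820 * 1.3110 * 50.8213 = 35757.3732 W = 35.7574 kW

35.7574 kW


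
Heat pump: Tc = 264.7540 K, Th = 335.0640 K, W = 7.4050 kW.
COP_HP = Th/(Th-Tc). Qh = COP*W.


COP = 335.0640 / 70.3100 = 4.7655
Qh = 4.7655 * 7.4050 = 35.2887 kW

COP = 4.7655, Qh = 35.2887 kW


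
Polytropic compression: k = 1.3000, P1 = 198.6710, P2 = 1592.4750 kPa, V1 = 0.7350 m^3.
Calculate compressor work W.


(k-1)/k = 0.2308
(P2/P1)^exp = 1.6166
W = 4.3333 * 198.6710 * 0.7350 * (1.6166 - 1) = 390.1608 kJ

390.1608 kJ


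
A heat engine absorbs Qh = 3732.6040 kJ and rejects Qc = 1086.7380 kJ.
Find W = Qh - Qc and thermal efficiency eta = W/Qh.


W = 3732.6040 - 1086.7380 = 2645.8660 kJ
eta = 2645.8660 / 3732.6040 = 0.7089 = 70.8853%

W = 2645.8660 kJ, eta = 70.8853%


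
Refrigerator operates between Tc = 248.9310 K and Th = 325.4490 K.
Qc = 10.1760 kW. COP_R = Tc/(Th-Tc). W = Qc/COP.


COP = 248.9310 / 76.5180 = 3.2532
W = 10.1760 / 3.2532 = 3.1280 kW

COP = 3.2532, W = 3.1280 kW


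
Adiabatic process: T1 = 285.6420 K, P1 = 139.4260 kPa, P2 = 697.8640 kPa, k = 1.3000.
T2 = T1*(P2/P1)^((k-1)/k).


(k-1)/k = 0.2308
(P2/P1)^exp = 1.4501
T2 = 285.6420 * 1.4501 = 414.2174 K

414.2174 K


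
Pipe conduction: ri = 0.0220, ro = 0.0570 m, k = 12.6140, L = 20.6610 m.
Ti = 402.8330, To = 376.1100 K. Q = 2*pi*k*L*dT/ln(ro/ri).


dT = 26.7230 K
ln(ro/ri) = 0.9520
Q = 2*pi*12.6140*20.6610*26.7230 / 0.9520 = 45965.1069 W

45965.1069 W


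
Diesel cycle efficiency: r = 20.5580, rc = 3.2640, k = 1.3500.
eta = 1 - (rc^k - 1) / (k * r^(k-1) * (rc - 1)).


r^(k-1) = 2.8810
rc^k = 4.9381
eta = 0.5528 = 55.2764%

55.2764%


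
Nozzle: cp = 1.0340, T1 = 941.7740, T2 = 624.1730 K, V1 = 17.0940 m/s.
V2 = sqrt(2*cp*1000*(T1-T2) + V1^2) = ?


dT = 317.6010 K
2*cp*1000*dT = 656798.8680
V1^2 = 292.2048
V2 = sqrt(657091.0728) = 810.6115 m/s

810.6115 m/s


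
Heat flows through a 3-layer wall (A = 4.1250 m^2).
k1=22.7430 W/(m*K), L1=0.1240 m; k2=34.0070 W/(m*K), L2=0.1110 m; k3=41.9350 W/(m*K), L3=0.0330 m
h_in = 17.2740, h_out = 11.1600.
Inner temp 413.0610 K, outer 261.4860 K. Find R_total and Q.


R_conv_in = 1/(17.2740*4.1250) = 0.0140
R_1 = 0.1240/(22.7430*4.1250) = 0.0013
R_2 = 0.1110/(34.0070*4.1250) = 0.0008
R_3 = 0.0330/(41.9350*4.1250) = 0.0002
R_conv_out = 1/(11.1600*4.1250) = 0.0217
R_total = 0.0381 K/W
Q = 151.5750 / 0.0381 = 3982.4794 W

R_total = 0.0381 K/W, Q = 3982.4794 W


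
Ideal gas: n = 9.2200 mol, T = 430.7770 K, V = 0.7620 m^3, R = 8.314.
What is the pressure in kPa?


P = nRT/V = 9.2200 * 8.314 * 430.7770 / 0.7620
= 33021.2454 / 0.7620 = 43334.9677 Pa = 43.3350 kPa

43.3350 kPa


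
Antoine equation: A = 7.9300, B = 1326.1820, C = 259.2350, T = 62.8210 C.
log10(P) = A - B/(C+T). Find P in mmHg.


C+T = 322.0560
B/(C+T) = 4.1179
log10(P) = 7.9300 - 4.1179 = 3.8121
P = 10^3.8121 = 6488.4134 mmHg

6488.4134 mmHg


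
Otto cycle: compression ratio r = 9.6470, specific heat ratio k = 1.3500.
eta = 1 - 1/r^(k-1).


r^(k-1) = 2.2107
eta = 1 - 1/2.2107 = 0.5477 = 54.7662%

54.7662%


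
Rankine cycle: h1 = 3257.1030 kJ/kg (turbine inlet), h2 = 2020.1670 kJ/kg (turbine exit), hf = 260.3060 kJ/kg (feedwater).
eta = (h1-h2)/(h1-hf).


W = 1236.9360 kJ/kg
Q_in = 2996.7970 kJ/kg
eta = 0.4128 = 41.2753%

eta = 41.2753%


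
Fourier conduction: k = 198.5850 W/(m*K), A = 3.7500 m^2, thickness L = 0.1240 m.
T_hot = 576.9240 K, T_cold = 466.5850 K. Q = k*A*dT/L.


dT = 110.3390 K
Q = 198.5850 * 3.7500 * 110.3390 / 0.1240 = 662651.3200 W

662651.3200 W


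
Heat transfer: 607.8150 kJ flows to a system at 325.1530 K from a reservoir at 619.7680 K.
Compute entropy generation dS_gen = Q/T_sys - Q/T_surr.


dS_sys = 607.8150/325.1530 = 1.8693 kJ/K
dS_surr = -607.8150/619.7680 = -0.9807 kJ/K
dS_gen = 1.8693 - 0.9807 = 0.8886 kJ/K (irreversible)

dS_gen = 0.8886 kJ/K, irreversible


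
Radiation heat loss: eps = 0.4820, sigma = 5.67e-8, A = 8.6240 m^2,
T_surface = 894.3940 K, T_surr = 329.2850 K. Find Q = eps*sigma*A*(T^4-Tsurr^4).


T^4 = 6.3991e+11
Tsurr^4 = 1.1757e+10
Q = 0.4820 * 5.67e-8 * 8.6240 * 6.2815e+11 = 148047.4715 W

148047.4715 W


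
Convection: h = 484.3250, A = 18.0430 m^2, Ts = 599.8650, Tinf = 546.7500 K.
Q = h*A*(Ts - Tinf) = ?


dT = 53.1150 K
Q = 484.3250 * 18.0430 * 53.1150 = 464154.7744 W

464154.7744 W


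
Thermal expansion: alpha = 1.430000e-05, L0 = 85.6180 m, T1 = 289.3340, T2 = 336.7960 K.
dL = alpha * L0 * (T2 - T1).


dT = 47.4620 K
dL = 1.430000e-05 * 85.6180 * 47.4620 = 0.058110 m
L_final = 85.676110 m

dL = 0.058110 m


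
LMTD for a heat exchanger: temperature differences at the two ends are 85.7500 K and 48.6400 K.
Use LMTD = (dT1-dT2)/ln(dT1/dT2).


dT1/dT2 = 1.7630
ln(dT1/dT2) = 0.5670
LMTD = 37.1100 / 0.5670 = 65.4509 K

65.4509 K


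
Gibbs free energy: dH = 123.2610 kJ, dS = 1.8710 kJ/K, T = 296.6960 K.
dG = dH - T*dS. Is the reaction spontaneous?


T*dS = 296.6960 * 1.8710 = 555.1182 kJ
dG = 123.2610 - 555.1182 = -431.8572 kJ (spontaneous)

dG = -431.8572 kJ, spontaneous


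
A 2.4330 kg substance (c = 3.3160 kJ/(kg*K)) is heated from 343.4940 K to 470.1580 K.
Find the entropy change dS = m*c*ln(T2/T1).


T2/T1 = 1.3688
ln(T2/T1) = 0.3139
dS = 2.4330 * 3.3160 * 0.3139 = 2.5325 kJ/K

2.5325 kJ/K


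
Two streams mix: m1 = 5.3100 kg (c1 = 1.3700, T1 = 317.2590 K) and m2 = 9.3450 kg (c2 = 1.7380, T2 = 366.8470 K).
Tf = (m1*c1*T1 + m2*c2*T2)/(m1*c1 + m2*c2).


num = 8266.1500
den = 23.5163
Tf = 351.5071 K

351.5071 K


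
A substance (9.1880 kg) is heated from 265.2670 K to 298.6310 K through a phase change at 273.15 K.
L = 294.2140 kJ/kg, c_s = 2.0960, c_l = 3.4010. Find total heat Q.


Q1 (sensible, solid) = 9.1880 * 2.0960 * 7.8830 = 151.8112 kJ
Q2 (latent) = 9.1880 * 294.2140 = 2703.2382 kJ
Q3 (sensible, liquid) = 9.1880 * 3.4010 * 25.4810 = 796.2402 kJ
Q_total = 3651.2896 kJ

3651.2896 kJ


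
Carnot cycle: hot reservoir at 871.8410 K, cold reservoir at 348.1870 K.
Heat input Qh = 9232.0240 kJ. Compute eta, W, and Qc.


eta = 1 - 348.1870/871.8410 = 0.6006
W = 0.6006 * 9232.0240 = 5545.0321 kJ
Qc = 9232.0240 - 5545.0321 = 3686.9919 kJ

eta = 60.0630%, W = 5545.0321 kJ, Qc = 3686.9919 kJ


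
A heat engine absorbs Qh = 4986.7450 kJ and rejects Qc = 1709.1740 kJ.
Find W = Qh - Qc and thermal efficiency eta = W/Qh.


W = 4986.7450 - 1709.1740 = 3277.5710 kJ
eta = 3277.5710 / 4986.7450 = 0.6573 = 65.7257%

W = 3277.5710 kJ, eta = 65.7257%


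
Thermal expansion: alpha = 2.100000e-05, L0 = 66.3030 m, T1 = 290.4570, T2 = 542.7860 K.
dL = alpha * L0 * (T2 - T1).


dT = 252.3290 K
dL = 2.100000e-05 * 66.3030 * 252.3290 = 0.351334 m
L_final = 66.654334 m

dL = 0.351334 m


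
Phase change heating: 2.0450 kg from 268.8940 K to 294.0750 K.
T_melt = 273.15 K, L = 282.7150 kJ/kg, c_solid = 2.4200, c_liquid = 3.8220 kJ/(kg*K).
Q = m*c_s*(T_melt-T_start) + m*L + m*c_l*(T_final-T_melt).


Q1 (sensible, solid) = 2.0450 * 2.4200 * 4.2560 = 21.0625 kJ
Q2 (latent) = 2.0450 * 282.7150 = 578.1522 kJ
Q3 (sensible, liquid) = 2.0450 * 3.8220 * 20.9250 = 163.5496 kJ
Q_total = 762.7643 kJ

762.7643 kJ


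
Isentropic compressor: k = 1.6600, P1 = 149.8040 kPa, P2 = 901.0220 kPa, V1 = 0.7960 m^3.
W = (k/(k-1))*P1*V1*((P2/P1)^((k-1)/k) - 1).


(k-1)/k = 0.3976
(P2/P1)^exp = 2.0408
W = 2.5152 * 149.8040 * 0.7960 * (2.0408 - 1) = 312.1628 kJ

312.1628 kJ


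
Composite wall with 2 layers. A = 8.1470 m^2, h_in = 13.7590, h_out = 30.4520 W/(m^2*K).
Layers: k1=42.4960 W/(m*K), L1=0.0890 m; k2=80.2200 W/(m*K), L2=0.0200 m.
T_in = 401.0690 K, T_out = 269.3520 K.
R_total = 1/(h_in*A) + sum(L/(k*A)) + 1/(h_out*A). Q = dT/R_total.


R_conv_in = 1/(13.7590*8.1470) = 0.0089
R_1 = 0.0890/(42.4960*8.1470) = 0.0003
R_2 = 0.0200/(80.2200*8.1470) = 3.0602e-05
R_conv_out = 1/(30.4520*8.1470) = 0.0040
R_total = 0.0132 K/W
Q = 131.7170 / 0.0132 = 9948.8183 W

R_total = 0.0132 K/W, Q = 9948.8183 W


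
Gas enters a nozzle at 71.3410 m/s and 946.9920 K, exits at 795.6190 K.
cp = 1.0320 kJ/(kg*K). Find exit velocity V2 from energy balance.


dT = 151.3730 K
2*cp*1000*dT = 312433.8720
V1^2 = 5089.5383
V2 = sqrt(317523.4103) = 563.4922 m/s

563.4922 m/s


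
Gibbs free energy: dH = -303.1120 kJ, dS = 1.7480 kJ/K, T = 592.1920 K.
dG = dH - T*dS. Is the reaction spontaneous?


T*dS = 592.1920 * 1.7480 = 1035.1516 kJ
dG = -303.1120 - 1035.1516 = -1338.2636 kJ (spontaneous)

dG = -1338.2636 kJ, spontaneous


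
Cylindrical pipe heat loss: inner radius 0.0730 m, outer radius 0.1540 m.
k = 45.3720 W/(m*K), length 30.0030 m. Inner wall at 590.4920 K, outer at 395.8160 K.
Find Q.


dT = 194.6760 K
ln(ro/ri) = 0.7465
Q = 2*pi*45.3720*30.0030*194.6760 / 0.7465 = 2230586.4236 W

2230586.4236 W
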